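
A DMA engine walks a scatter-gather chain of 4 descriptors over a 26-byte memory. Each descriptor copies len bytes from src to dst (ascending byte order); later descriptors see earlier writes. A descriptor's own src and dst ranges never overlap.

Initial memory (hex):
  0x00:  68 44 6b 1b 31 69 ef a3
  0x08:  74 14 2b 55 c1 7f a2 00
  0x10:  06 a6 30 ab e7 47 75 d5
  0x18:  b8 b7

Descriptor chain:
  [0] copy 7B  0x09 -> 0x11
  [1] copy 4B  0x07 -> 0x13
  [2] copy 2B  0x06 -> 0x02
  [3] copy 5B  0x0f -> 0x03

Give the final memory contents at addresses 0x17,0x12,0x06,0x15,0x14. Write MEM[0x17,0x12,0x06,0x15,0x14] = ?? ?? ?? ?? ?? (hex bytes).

#0 dst[0x11+7] := {0x14,0x2b,0x55,0xc1,0x7f,0xa2,0x00}
#1 dst[0x13+4] := {0xa3,0x74,0x14,0x2b}
#2 dst[0x02+2] := {0xef,0xa3}
#3 dst[0x03+5] := {0x00,0x06,0x14,0x2b,0xa3}
query mem[0x17]=0x00, mem[0x12]=0x2b, mem[0x06]=0x2b, mem[0x15]=0x14, mem[0x14]=0x74

MEM[0x17,0x12,0x06,0x15,0x14] = 00 2b 2b 14 74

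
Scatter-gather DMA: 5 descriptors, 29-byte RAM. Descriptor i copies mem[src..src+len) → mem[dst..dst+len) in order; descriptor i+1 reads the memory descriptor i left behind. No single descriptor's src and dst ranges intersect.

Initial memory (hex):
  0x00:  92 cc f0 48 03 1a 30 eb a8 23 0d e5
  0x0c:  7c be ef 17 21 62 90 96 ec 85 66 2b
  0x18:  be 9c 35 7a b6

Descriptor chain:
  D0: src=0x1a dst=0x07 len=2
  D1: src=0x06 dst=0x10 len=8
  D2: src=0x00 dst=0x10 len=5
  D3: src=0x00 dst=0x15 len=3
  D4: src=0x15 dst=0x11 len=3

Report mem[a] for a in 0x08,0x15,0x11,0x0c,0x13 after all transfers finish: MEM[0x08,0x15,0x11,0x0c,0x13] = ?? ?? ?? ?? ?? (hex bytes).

MEM[0x08,0x15,0x11,0x0c,0x13] = 7a 92 92 7c f0

D0: mem[0x07..0x08] <- [35 7a]
D1: mem[0x10..0x17] <- [30 35 7a 23 0d e5 7c be]
D2: mem[0x10..0x14] <- [92 cc f0 48 03]
D3: mem[0x15..0x17] <- [92 cc f0]
D4: mem[0x11..0x13] <- [92 cc f0]
query mem[0x08]=0x7a, mem[0x15]=0x92, mem[0x11]=0x92, mem[0x0c]=0x7c, mem[0x13]=0xf0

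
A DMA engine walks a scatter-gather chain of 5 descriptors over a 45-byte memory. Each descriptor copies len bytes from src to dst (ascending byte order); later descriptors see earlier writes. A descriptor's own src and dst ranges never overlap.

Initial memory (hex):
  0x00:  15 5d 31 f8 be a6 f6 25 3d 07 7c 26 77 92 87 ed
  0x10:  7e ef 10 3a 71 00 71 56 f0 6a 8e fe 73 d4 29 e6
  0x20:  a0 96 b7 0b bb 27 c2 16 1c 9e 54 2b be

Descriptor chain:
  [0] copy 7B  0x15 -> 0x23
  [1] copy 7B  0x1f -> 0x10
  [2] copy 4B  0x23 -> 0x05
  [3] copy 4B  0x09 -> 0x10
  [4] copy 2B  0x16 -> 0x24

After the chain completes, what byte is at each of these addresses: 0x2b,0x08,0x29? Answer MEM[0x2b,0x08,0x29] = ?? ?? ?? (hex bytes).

  after D0: wrote 7B at 0x23 = 007156f06a8efe
  after D1: wrote 7B at 0x10 = e6a096b7007156
  after D2: wrote 4B at 0x05 = 007156f0
  after D3: wrote 4B at 0x10 = 077c2677
  after D4: wrote 2B at 0x24 = 5656
query mem[0x2b]=0x2b, mem[0x08]=0xf0, mem[0x29]=0xfe

MEM[0x2b,0x08,0x29] = 2b f0 fe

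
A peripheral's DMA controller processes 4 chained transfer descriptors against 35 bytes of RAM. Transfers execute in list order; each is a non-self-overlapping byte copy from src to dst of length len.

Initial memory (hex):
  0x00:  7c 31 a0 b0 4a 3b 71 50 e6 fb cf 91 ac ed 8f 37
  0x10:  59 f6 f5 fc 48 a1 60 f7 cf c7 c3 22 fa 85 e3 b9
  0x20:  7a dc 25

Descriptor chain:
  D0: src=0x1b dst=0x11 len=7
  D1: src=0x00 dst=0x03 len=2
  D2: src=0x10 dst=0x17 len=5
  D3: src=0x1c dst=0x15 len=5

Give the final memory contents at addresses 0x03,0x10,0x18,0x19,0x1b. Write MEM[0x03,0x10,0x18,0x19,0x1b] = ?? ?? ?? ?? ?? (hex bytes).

  after D0: wrote 7B at 0x11 = 22fa85e3b97adc
  after D1: wrote 2B at 0x03 = 7c31
  after D2: wrote 5B at 0x17 = 5922fa85e3
  after D3: wrote 5B at 0x15 = fa85e3b97a
query mem[0x03]=0x7c, mem[0x10]=0x59, mem[0x18]=0xb9, mem[0x19]=0x7a, mem[0x1b]=0xe3

MEM[0x03,0x10,0x18,0x19,0x1b] = 7c 59 b9 7a e3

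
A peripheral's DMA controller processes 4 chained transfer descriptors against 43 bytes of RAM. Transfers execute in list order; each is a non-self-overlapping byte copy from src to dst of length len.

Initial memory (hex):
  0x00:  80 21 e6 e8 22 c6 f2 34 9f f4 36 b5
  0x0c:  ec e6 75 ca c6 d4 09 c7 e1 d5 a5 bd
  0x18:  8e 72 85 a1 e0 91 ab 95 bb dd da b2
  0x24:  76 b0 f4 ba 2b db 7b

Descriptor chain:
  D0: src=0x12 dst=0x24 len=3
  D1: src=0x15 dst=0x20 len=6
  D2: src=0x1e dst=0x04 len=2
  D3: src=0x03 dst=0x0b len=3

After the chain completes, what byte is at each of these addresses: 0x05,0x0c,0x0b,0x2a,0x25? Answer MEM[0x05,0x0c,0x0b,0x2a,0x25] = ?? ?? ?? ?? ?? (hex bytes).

[0] 0x12->0x24 len=3 : 09 c7 e1
[1] 0x15->0x20 len=6 : d5 a5 bd 8e 72 85
[2] 0x1e->0x04 len=2 : ab 95
[3] 0x03->0x0b len=3 : e8 ab 95
query mem[0x05]=0x95, mem[0x0c]=0xab, mem[0x0b]=0xe8, mem[0x2a]=0x7b, mem[0x25]=0x85

MEM[0x05,0x0c,0x0b,0x2a,0x25] = 95 ab e8 7b 85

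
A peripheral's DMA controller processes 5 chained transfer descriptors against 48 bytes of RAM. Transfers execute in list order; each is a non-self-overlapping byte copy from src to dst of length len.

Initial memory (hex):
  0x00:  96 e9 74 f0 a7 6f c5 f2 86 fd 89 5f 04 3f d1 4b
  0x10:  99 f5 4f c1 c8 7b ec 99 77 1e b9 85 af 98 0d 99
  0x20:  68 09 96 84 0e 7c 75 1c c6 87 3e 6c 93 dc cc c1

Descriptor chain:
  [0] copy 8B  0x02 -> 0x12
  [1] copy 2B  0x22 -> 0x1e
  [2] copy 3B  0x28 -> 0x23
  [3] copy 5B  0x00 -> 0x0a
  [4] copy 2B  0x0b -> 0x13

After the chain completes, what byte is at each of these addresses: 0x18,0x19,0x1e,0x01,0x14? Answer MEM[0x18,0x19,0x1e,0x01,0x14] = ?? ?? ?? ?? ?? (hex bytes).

#0 dst[0x12+8] := {0x74,0xf0,0xa7,0x6f,0xc5,0xf2,0x86,0xfd}
#1 dst[0x1e+2] := {0x96,0x84}
#2 dst[0x23+3] := {0xc6,0x87,0x3e}
#3 dst[0x0a+5] := {0x96,0xe9,0x74,0xf0,0xa7}
#4 dst[0x13+2] := {0xe9,0x74}
query mem[0x18]=0x86, mem[0x19]=0xfd, mem[0x1e]=0x96, mem[0x01]=0xe9, mem[0x14]=0x74

MEM[0x18,0x19,0x1e,0x01,0x14] = 86 fd 96 e9 74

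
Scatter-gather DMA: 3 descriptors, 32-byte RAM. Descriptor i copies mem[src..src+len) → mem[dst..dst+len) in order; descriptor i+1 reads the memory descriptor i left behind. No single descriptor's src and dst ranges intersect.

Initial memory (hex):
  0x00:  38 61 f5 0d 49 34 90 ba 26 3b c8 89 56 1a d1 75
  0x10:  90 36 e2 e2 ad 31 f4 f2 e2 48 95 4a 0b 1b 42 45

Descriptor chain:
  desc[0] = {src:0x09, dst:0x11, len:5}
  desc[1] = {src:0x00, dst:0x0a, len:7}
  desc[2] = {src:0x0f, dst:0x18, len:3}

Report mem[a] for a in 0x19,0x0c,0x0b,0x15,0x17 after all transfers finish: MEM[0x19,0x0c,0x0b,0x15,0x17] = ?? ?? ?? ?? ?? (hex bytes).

#0 dst[0x11+5] := {0x3b,0xc8,0x89,0x56,0x1a}
#1 dst[0x0a+7] := {0x38,0x61,0xf5,0x0d,0x49,0x34,0x90}
#2 dst[0x18+3] := {0x34,0x90,0x3b}
query mem[0x19]=0x90, mem[0x0c]=0xf5, mem[0x0b]=0x61, mem[0x15]=0x1a, mem[0x17]=0xf2

MEM[0x19,0x0c,0x0b,0x15,0x17] = 90 f5 61 1a f2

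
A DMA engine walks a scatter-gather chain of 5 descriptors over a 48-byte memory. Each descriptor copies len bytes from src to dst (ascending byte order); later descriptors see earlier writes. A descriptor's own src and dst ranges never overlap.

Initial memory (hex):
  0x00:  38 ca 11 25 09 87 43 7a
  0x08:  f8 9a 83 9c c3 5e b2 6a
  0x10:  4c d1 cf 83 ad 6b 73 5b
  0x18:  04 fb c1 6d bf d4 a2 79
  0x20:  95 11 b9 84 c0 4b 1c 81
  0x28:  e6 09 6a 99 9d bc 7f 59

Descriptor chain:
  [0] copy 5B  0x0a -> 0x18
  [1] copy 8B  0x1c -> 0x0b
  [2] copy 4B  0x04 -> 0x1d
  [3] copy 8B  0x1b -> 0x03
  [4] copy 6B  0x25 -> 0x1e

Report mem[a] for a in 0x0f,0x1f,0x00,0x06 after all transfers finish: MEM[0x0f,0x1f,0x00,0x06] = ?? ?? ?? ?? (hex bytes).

[0] 0x0a->0x18 len=5 : 83 9c c3 5e b2
[1] 0x1c->0x0b len=8 : b2 d4 a2 79 95 11 b9 84
[2] 0x04->0x1d len=4 : 09 87 43 7a
[3] 0x1b->0x03 len=8 : 5e b2 09 87 43 7a 11 b9
[4] 0x25->0x1e len=6 : 4b 1c 81 e6 09 6a
query mem[0x0f]=0x95, mem[0x1f]=0x1c, mem[0x00]=0x38, mem[0x06]=0x87

MEM[0x0f,0x1f,0x00,0x06] = 95 1c 38 87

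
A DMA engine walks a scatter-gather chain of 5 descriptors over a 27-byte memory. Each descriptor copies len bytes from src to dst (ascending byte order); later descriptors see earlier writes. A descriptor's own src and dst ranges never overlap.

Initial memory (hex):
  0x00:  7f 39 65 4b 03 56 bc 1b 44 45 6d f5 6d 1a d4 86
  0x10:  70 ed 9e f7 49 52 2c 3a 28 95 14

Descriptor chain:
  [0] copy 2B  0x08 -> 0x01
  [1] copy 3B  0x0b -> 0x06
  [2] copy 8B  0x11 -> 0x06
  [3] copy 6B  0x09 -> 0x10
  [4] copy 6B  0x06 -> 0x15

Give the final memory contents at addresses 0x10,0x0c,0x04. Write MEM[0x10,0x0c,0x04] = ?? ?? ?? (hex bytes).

D0: mem[0x01..0x02] <- [44 45]
D1: mem[0x06..0x08] <- [f5 6d 1a]
D2: mem[0x06..0x0d] <- [ed 9e f7 49 52 2c 3a 28]
D3: mem[0x10..0x15] <- [49 52 2c 3a 28 d4]
D4: mem[0x15..0x1a] <- [ed 9e f7 49 52 2c]
query mem[0x10]=0x49, mem[0x0c]=0x3a, mem[0x04]=0x03

MEM[0x10,0x0c,0x04] = 49 3a 03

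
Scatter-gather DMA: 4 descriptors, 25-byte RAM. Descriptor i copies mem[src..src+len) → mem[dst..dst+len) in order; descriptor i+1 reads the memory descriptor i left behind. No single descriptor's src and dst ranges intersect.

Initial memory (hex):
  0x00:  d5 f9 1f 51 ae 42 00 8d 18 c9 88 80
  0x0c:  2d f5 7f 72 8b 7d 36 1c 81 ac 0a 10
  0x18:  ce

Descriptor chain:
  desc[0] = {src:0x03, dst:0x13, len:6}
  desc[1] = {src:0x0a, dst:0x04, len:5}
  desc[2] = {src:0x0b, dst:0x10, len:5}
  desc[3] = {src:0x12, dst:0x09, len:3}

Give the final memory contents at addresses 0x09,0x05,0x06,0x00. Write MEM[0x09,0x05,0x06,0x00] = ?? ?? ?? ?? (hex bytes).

  after D0: wrote 6B at 0x13 = 51ae42008d18
  after D1: wrote 5B at 0x04 = 88802df57f
  after D2: wrote 5B at 0x10 = 802df57f72
  after D3: wrote 3B at 0x09 = f57f72
query mem[0x09]=0xf5, mem[0x05]=0x80, mem[0x06]=0x2d, mem[0x00]=0xd5

MEM[0x09,0x05,0x06,0x00] = f5 80 2d d5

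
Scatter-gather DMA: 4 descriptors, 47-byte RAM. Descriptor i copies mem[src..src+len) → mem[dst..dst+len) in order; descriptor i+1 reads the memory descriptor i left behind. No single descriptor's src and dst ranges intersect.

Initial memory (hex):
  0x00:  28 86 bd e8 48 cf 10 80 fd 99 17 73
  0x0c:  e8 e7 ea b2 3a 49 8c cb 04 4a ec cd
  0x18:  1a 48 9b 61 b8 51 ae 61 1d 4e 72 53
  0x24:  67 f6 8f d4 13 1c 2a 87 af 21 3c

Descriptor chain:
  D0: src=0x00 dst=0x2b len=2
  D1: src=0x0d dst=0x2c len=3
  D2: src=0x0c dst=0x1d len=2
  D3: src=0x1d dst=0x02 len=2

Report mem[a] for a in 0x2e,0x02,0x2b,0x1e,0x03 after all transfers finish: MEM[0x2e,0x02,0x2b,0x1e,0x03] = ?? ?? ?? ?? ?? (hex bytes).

D0: mem[0x2b..0x2c] <- [28 86]
D1: mem[0x2c..0x2e] <- [e7 ea b2]
D2: mem[0x1d..0x1e] <- [e8 e7]
D3: mem[0x02..0x03] <- [e8 e7]
query mem[0x2e]=0xb2, mem[0x02]=0xe8, mem[0x2b]=0x28, mem[0x1e]=0xe7, mem[0x03]=0xe7

MEM[0x2e,0x02,0x2b,0x1e,0x03] = b2 e8 28 e7 e7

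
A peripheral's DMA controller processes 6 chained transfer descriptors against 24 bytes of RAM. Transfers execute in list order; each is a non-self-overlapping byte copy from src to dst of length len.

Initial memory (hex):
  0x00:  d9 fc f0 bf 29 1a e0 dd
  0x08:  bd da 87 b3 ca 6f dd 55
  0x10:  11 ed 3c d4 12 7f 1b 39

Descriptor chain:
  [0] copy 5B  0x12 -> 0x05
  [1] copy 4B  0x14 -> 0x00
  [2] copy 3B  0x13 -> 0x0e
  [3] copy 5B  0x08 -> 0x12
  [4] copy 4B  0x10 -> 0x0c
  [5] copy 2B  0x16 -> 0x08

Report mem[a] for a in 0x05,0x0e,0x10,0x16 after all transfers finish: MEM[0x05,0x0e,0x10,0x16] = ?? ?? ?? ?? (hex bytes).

MEM[0x05,0x0e,0x10,0x16] = 3c 7f 7f ca

#0 dst[0x05+5] := {0x3c,0xd4,0x12,0x7f,0x1b}
#1 dst[0x00+4] := {0x12,0x7f,0x1b,0x39}
#2 dst[0x0e+3] := {0xd4,0x12,0x7f}
#3 dst[0x12+5] := {0x7f,0x1b,0x87,0xb3,0xca}
#4 dst[0x0c+4] := {0x7f,0xed,0x7f,0x1b}
#5 dst[0x08+2] := {0xca,0x39}
query mem[0x05]=0x3c, mem[0x0e]=0x7f, mem[0x10]=0x7f, mem[0x16]=0xca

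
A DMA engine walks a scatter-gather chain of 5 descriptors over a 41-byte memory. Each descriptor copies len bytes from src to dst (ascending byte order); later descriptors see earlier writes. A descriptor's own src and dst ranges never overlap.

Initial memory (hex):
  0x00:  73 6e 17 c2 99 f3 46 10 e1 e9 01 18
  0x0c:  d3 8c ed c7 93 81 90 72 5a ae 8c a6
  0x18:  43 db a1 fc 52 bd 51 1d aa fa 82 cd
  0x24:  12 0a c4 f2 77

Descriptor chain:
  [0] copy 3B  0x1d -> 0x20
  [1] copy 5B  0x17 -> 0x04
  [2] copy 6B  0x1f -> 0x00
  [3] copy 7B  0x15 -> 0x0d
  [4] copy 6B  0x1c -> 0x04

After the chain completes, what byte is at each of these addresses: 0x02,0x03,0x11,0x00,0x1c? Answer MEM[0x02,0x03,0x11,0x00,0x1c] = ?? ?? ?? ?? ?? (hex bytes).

#0 dst[0x20+3] := {0xbd,0x51,0x1d}
#1 dst[0x04+5] := {0xa6,0x43,0xdb,0xa1,0xfc}
#2 dst[0x00+6] := {0x1d,0xbd,0x51,0x1d,0xcd,0x12}
#3 dst[0x0d+7] := {0xae,0x8c,0xa6,0x43,0xdb,0xa1,0xfc}
#4 dst[0x04+6] := {0x52,0xbd,0x51,0x1d,0xbd,0x51}
query mem[0x02]=0x51, mem[0x03]=0x1d, mem[0x11]=0xdb, mem[0x00]=0x1d, mem[0x1c]=0x52

MEM[0x02,0x03,0x11,0x00,0x1c] = 51 1d db 1d 52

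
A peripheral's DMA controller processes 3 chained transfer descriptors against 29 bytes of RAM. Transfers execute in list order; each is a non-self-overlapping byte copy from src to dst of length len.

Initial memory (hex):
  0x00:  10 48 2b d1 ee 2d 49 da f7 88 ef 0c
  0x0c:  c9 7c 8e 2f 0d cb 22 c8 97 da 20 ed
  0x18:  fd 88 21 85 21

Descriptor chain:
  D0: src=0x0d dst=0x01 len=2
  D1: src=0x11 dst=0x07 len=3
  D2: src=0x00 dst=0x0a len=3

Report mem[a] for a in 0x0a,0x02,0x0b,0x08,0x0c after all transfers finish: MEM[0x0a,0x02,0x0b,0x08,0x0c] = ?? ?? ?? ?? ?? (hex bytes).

  after D0: wrote 2B at 0x01 = 7c8e
  after D1: wrote 3B at 0x07 = cb22c8
  after D2: wrote 3B at 0x0a = 107c8e
query mem[0x0a]=0x10, mem[0x02]=0x8e, mem[0x0b]=0x7c, mem[0x08]=0x22, mem[0x0c]=0x8e

MEM[0x0a,0x02,0x0b,0x08,0x0c] = 10 8e 7c 22 8e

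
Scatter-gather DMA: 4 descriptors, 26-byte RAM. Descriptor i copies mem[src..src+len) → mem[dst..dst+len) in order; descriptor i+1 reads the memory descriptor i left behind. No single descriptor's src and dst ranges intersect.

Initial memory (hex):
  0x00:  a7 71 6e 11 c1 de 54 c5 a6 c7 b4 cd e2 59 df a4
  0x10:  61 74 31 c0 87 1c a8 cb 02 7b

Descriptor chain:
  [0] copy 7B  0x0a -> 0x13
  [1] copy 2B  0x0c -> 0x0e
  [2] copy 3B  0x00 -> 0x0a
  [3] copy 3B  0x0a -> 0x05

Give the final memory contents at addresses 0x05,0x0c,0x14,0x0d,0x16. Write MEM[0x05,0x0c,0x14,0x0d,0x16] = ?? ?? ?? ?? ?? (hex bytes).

MEM[0x05,0x0c,0x14,0x0d,0x16] = a7 6e cd 59 59

#0 dst[0x13+7] := {0xb4,0xcd,0xe2,0x59,0xdf,0xa4,0x61}
#1 dst[0x0e+2] := {0xe2,0x59}
#2 dst[0x0a+3] := {0xa7,0x71,0x6e}
#3 dst[0x05+3] := {0xa7,0x71,0x6e}
query mem[0x05]=0xa7, mem[0x0c]=0x6e, mem[0x14]=0xcd, mem[0x0d]=0x59, mem[0x16]=0x59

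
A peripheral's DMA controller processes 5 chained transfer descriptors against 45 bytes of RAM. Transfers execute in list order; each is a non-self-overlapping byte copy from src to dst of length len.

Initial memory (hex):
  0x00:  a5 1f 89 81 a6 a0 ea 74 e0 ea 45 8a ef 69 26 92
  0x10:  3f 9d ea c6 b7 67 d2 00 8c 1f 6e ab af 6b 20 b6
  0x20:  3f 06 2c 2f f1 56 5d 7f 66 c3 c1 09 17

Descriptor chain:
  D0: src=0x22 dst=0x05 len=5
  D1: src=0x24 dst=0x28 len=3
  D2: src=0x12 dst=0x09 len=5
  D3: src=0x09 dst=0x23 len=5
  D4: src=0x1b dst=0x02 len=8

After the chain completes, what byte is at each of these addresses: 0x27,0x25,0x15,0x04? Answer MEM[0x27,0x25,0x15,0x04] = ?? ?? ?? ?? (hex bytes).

  after D0: wrote 5B at 0x05 = 2c2ff1565d
  after D1: wrote 3B at 0x28 = f1565d
  after D2: wrote 5B at 0x09 = eac6b767d2
  after D3: wrote 5B at 0x23 = eac6b767d2
  after D4: wrote 8B at 0x02 = abaf6b20b63f062c
query mem[0x27]=0xd2, mem[0x25]=0xb7, mem[0x15]=0x67, mem[0x04]=0x6b

MEM[0x27,0x25,0x15,0x04] = d2 b7 67 6b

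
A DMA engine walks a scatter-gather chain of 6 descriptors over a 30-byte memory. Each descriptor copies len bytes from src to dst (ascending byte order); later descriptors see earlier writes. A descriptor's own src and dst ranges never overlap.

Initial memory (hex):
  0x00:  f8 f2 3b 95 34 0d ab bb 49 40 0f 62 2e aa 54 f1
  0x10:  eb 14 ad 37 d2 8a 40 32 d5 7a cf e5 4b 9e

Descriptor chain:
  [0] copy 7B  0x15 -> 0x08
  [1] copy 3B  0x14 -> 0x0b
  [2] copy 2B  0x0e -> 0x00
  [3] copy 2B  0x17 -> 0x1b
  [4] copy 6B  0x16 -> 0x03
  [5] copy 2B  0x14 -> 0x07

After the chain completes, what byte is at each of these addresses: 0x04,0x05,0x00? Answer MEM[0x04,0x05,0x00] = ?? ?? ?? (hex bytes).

  after D0: wrote 7B at 0x08 = 8a4032d57acfe5
  after D1: wrote 3B at 0x0b = d28a40
  after D2: wrote 2B at 0x00 = e5f1
  after D3: wrote 2B at 0x1b = 32d5
  after D4: wrote 6B at 0x03 = 4032d57acf32
  after D5: wrote 2B at 0x07 = d28a
query mem[0x04]=0x32, mem[0x05]=0xd5, mem[0x00]=0xe5

MEM[0x04,0x05,0x00] = 32 d5 e5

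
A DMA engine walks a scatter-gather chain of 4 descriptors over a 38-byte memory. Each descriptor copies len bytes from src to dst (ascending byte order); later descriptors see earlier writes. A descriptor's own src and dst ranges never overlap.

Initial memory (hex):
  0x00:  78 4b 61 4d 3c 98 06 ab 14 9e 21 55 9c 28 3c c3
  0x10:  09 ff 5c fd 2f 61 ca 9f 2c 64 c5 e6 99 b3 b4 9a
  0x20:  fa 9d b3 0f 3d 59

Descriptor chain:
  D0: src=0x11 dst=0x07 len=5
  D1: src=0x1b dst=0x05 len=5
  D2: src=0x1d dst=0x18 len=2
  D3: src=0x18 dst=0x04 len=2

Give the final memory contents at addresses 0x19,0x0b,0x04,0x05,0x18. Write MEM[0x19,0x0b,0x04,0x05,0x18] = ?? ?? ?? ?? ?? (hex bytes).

#0 dst[0x07+5] := {0xff,0x5c,0xfd,0x2f,0x61}
#1 dst[0x05+5] := {0xe6,0x99,0xb3,0xb4,0x9a}
#2 dst[0x18+2] := {0xb3,0xb4}
#3 dst[0x04+2] := {0xb3,0xb4}
query mem[0x19]=0xb4, mem[0x0b]=0x61, mem[0x04]=0xb3, mem[0x05]=0xb4, mem[0x18]=0xb3

MEM[0x19,0x0b,0x04,0x05,0x18] = b4 61 b3 b4 b3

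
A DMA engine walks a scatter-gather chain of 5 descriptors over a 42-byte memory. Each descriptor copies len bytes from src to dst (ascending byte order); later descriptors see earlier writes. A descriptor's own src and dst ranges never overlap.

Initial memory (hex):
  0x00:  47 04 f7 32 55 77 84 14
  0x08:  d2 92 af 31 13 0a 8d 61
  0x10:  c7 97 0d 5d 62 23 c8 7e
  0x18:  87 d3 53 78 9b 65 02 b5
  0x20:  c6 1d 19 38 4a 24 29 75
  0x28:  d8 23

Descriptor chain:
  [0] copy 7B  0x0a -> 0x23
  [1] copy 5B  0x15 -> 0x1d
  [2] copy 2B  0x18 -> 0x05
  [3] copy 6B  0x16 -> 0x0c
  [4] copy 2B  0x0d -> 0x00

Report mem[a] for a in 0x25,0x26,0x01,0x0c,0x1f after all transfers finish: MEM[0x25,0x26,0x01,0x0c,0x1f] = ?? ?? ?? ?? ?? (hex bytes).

  after D0: wrote 7B at 0x23 = af31130a8d61c7
  after D1: wrote 5B at 0x1d = 23c87e87d3
  after D2: wrote 2B at 0x05 = 87d3
  after D3: wrote 6B at 0x0c = c87e87d35378
  after D4: wrote 2B at 0x00 = 7e87
query mem[0x25]=0x13, mem[0x26]=0x0a, mem[0x01]=0x87, mem[0x0c]=0xc8, mem[0x1f]=0x7e

MEM[0x25,0x26,0x01,0x0c,0x1f] = 13 0a 87 c8 7e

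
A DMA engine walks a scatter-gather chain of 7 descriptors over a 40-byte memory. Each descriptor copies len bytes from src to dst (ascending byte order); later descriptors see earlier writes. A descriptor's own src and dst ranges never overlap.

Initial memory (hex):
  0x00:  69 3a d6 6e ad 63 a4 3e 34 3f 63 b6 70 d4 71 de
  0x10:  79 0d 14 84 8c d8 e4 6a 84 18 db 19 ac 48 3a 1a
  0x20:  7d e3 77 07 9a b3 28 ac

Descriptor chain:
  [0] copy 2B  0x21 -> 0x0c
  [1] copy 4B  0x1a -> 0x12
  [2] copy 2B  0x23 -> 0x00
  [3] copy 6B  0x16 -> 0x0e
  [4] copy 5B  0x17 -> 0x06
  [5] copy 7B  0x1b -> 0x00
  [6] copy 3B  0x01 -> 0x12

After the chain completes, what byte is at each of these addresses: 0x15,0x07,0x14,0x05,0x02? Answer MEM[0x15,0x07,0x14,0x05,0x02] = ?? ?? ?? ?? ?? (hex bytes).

  after D0: wrote 2B at 0x0c = e377
  after D1: wrote 4B at 0x12 = db19ac48
  after D2: wrote 2B at 0x00 = 079a
  after D3: wrote 6B at 0x0e = e46a8418db19
  after D4: wrote 5B at 0x06 = 6a8418db19
  after D5: wrote 7B at 0x00 = 19ac483a1a7de3
  after D6: wrote 3B at 0x12 = ac483a
query mem[0x15]=0x48, mem[0x07]=0x84, mem[0x14]=0x3a, mem[0x05]=0x7d, mem[0x02]=0x48

MEM[0x15,0x07,0x14,0x05,0x02] = 48 84 3a 7d 48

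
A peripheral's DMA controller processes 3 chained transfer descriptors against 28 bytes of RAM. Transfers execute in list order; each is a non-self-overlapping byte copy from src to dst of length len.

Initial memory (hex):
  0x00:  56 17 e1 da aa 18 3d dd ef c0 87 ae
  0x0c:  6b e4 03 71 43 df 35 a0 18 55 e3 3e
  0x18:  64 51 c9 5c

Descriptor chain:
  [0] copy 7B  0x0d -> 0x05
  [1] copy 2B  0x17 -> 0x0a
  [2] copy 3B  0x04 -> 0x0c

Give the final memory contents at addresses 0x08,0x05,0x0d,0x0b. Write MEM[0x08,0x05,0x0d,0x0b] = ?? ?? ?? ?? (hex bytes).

MEM[0x08,0x05,0x0d,0x0b] = 43 e4 e4 64

[0] 0x0d->0x05 len=7 : e4 03 71 43 df 35 a0
[1] 0x17->0x0a len=2 : 3e 64
[2] 0x04->0x0c len=3 : aa e4 03
query mem[0x08]=0x43, mem[0x05]=0xe4, mem[0x0d]=0xe4, mem[0x0b]=0x64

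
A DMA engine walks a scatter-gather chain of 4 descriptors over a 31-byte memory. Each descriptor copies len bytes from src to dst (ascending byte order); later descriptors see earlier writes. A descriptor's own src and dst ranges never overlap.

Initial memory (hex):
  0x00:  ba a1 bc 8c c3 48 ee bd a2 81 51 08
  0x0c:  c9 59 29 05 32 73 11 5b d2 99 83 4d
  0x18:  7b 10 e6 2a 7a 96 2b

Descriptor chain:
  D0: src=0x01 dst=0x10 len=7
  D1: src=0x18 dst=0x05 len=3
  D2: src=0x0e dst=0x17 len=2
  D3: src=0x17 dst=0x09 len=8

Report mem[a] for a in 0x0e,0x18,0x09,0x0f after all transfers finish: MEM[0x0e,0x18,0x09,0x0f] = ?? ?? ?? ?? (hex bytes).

MEM[0x0e,0x18,0x09,0x0f] = 7a 05 29 96

  after D0: wrote 7B at 0x10 = a1bc8cc348eebd
  after D1: wrote 3B at 0x05 = 7b10e6
  after D2: wrote 2B at 0x17 = 2905
  after D3: wrote 8B at 0x09 = 290510e62a7a962b
query mem[0x0e]=0x7a, mem[0x18]=0x05, mem[0x09]=0x29, mem[0x0f]=0x96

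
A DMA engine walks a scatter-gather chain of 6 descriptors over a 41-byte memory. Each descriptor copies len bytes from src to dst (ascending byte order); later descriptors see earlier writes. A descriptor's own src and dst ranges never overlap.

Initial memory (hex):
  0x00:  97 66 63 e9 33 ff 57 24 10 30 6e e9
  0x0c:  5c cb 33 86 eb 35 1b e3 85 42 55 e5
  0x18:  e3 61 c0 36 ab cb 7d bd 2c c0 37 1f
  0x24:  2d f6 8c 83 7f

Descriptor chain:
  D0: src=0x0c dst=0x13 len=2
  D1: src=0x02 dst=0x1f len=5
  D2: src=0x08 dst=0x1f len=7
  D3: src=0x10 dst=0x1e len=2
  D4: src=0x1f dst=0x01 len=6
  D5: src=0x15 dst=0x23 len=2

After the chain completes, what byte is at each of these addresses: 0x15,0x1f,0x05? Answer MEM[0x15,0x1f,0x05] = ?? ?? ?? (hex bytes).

#0 dst[0x13+2] := {0x5c,0xcb}
#1 dst[0x1f+5] := {0x63,0xe9,0x33,0xff,0x57}
#2 dst[0x1f+7] := {0x10,0x30,0x6e,0xe9,0x5c,0xcb,0x33}
#3 dst[0x1e+2] := {0xeb,0x35}
#4 dst[0x01+6] := {0x35,0x30,0x6e,0xe9,0x5c,0xcb}
#5 dst[0x23+2] := {0x42,0x55}
query mem[0x15]=0x42, mem[0x1f]=0x35, mem[0x05]=0x5c

MEM[0x15,0x1f,0x05] = 42 35 5c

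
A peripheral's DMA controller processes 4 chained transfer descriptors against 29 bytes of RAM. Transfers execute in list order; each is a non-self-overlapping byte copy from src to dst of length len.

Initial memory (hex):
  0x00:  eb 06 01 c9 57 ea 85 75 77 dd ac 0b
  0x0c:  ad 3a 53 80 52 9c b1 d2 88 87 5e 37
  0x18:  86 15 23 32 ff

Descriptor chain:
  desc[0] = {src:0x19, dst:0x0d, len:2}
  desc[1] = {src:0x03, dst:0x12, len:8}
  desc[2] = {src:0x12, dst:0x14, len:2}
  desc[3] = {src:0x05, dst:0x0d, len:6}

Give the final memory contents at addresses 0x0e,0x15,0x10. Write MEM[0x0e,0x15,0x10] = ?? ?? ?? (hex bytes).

  after D0: wrote 2B at 0x0d = 1523
  after D1: wrote 8B at 0x12 = c957ea857577ddac
  after D2: wrote 2B at 0x14 = c957
  after D3: wrote 6B at 0x0d = ea857577ddac
query mem[0x0e]=0x85, mem[0x15]=0x57, mem[0x10]=0x77

MEM[0x0e,0x15,0x10] = 85 57 77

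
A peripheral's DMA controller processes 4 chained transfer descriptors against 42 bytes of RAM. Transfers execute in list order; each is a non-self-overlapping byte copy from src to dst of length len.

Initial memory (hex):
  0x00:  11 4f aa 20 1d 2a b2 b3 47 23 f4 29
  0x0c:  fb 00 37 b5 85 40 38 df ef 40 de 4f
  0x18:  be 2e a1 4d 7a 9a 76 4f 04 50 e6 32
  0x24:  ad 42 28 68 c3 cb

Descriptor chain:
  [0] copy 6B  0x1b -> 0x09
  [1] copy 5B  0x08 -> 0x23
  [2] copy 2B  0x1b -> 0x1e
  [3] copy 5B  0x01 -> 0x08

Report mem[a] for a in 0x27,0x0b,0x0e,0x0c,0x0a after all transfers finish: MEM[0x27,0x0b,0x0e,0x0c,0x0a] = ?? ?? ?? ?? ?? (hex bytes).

  after D0: wrote 6B at 0x09 = 4d7a9a764f04
  after D1: wrote 5B at 0x23 = 474d7a9a76
  after D2: wrote 2B at 0x1e = 4d7a
  after D3: wrote 5B at 0x08 = 4faa201d2a
query mem[0x27]=0x76, mem[0x0b]=0x1d, mem[0x0e]=0x04, mem[0x0c]=0x2a, mem[0x0a]=0x20

MEM[0x27,0x0b,0x0e,0x0c,0x0a] = 76 1d 04 2a 20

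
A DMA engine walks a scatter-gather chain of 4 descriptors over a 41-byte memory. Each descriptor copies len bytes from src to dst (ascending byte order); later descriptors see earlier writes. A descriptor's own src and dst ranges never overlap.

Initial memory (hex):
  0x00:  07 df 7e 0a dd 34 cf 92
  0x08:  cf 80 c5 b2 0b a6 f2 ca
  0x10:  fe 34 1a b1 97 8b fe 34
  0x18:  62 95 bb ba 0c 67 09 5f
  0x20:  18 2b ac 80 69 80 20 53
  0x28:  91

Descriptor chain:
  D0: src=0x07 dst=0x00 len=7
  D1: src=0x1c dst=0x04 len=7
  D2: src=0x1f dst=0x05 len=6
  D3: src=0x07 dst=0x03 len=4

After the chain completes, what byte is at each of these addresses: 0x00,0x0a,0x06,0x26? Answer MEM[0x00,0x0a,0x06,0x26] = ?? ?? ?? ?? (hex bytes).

MEM[0x00,0x0a,0x06,0x26] = 92 69 69 20

  after D0: wrote 7B at 0x00 = 92cf80c5b20ba6
  after D1: wrote 7B at 0x04 = 0c67095f182bac
  after D2: wrote 6B at 0x05 = 5f182bac8069
  after D3: wrote 4B at 0x03 = 2bac8069
query mem[0x00]=0x92, mem[0x0a]=0x69, mem[0x06]=0x69, mem[0x26]=0x20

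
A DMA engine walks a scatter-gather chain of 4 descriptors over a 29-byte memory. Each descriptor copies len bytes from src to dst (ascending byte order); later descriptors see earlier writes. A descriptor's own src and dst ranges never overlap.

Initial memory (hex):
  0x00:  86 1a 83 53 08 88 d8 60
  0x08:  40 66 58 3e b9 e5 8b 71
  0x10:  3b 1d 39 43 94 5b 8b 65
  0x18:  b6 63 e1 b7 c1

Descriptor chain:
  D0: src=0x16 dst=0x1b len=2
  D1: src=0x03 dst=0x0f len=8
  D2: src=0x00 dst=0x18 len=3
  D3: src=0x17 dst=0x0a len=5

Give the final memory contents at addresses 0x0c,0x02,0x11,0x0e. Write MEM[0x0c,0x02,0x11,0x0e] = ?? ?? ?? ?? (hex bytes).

MEM[0x0c,0x02,0x11,0x0e] = 1a 83 88 8b

D0: mem[0x1b..0x1c] <- [8b 65]
D1: mem[0x0f..0x16] <- [53 08 88 d8 60 40 66 58]
D2: mem[0x18..0x1a] <- [86 1a 83]
D3: mem[0x0a..0x0e] <- [65 86 1a 83 8b]
query mem[0x0c]=0x1a, mem[0x02]=0x83, mem[0x11]=0x88, mem[0x0e]=0x8b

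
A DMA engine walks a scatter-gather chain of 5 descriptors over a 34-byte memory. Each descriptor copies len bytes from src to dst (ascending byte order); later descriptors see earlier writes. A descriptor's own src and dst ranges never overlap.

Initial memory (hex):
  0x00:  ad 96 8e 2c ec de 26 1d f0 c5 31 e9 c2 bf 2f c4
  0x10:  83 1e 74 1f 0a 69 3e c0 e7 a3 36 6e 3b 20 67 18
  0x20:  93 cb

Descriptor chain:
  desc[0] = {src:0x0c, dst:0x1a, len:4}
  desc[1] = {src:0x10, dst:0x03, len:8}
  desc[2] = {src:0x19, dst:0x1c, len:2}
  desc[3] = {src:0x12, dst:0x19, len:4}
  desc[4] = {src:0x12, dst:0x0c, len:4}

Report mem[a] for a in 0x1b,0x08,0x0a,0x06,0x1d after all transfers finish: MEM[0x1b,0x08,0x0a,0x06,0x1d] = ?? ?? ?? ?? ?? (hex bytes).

MEM[0x1b,0x08,0x0a,0x06,0x1d] = 0a 69 c0 1f c2

D0: mem[0x1a..0x1d] <- [c2 bf 2f c4]
D1: mem[0x03..0x0a] <- [83 1e 74 1f 0a 69 3e c0]
D2: mem[0x1c..0x1d] <- [a3 c2]
D3: mem[0x19..0x1c] <- [74 1f 0a 69]
D4: mem[0x0c..0x0f] <- [74 1f 0a 69]
query mem[0x1b]=0x0a, mem[0x08]=0x69, mem[0x0a]=0xc0, mem[0x06]=0x1f, mem[0x1d]=0xc2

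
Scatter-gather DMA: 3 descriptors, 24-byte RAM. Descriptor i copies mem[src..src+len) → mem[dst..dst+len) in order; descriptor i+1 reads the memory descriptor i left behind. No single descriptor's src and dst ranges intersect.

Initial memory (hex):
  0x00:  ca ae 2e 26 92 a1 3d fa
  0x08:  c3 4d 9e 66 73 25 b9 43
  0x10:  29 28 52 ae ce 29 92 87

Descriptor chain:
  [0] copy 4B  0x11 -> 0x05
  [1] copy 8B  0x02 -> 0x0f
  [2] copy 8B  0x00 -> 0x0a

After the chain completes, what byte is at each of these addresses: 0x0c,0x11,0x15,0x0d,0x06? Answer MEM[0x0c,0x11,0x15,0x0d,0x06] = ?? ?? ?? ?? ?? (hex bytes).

[0] 0x11->0x05 len=4 : 28 52 ae ce
[1] 0x02->0x0f len=8 : 2e 26 92 28 52 ae ce 4d
[2] 0x00->0x0a len=8 : ca ae 2e 26 92 28 52 ae
query mem[0x0c]=0x2e, mem[0x11]=0xae, mem[0x15]=0xce, mem[0x0d]=0x26, mem[0x06]=0x52

MEM[0x0c,0x11,0x15,0x0d,0x06] = 2e ae ce 26 52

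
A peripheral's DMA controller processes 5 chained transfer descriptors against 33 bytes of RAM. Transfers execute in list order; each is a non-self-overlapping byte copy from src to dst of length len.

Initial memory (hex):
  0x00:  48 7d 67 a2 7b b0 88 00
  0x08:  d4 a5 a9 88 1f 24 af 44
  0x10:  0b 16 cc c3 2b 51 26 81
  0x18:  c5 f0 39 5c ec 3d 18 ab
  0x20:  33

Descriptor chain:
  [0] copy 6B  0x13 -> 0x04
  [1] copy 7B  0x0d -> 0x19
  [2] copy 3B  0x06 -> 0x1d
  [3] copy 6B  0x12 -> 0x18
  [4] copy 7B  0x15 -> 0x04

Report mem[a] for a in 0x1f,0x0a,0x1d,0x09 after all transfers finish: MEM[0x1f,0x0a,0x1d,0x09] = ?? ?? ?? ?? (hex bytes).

MEM[0x1f,0x0a,0x1d,0x09] = 81 51 81 2b

  after D0: wrote 6B at 0x04 = c32b512681c5
  after D1: wrote 7B at 0x19 = 24af440b16ccc3
  after D2: wrote 3B at 0x1d = 512681
  after D3: wrote 6B at 0x18 = ccc32b512681
  after D4: wrote 7B at 0x04 = 512681ccc32b51
query mem[0x1f]=0x81, mem[0x0a]=0x51, mem[0x1d]=0x81, mem[0x09]=0x2b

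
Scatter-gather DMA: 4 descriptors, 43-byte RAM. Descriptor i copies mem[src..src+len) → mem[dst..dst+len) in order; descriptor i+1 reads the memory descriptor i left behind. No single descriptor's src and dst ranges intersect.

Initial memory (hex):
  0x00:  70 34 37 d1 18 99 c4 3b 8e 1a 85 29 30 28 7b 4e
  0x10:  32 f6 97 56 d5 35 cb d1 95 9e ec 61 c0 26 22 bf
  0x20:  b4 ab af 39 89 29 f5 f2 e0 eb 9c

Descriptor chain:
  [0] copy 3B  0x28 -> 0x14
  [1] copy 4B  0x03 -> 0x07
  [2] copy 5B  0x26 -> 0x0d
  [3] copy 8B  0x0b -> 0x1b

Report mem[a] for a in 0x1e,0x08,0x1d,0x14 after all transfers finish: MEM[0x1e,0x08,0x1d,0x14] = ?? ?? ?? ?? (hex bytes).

  after D0: wrote 3B at 0x14 = e0eb9c
  after D1: wrote 4B at 0x07 = d11899c4
  after D2: wrote 5B at 0x0d = f5f2e0eb9c
  after D3: wrote 8B at 0x1b = 2930f5f2e0eb9c97
query mem[0x1e]=0xf2, mem[0x08]=0x18, mem[0x1d]=0xf5, mem[0x14]=0xe0

MEM[0x1e,0x08,0x1d,0x14] = f2 18 f5 e0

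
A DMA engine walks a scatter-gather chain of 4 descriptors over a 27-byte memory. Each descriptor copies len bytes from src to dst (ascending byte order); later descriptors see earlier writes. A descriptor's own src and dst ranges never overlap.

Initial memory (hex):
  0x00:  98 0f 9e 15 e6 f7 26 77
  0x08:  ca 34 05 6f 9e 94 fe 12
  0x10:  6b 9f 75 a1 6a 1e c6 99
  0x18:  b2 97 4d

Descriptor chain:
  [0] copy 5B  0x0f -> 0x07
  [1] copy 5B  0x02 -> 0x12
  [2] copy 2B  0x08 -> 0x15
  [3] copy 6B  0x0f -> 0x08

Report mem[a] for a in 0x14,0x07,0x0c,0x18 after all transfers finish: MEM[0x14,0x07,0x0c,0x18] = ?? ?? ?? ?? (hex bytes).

MEM[0x14,0x07,0x0c,0x18] = e6 12 15 b2

#0 dst[0x07+5] := {0x12,0x6b,0x9f,0x75,0xa1}
#1 dst[0x12+5] := {0x9e,0x15,0xe6,0xf7,0x26}
#2 dst[0x15+2] := {0x6b,0x9f}
#3 dst[0x08+6] := {0x12,0x6b,0x9f,0x9e,0x15,0xe6}
query mem[0x14]=0xe6, mem[0x07]=0x12, mem[0x0c]=0x15, mem[0x18]=0xb2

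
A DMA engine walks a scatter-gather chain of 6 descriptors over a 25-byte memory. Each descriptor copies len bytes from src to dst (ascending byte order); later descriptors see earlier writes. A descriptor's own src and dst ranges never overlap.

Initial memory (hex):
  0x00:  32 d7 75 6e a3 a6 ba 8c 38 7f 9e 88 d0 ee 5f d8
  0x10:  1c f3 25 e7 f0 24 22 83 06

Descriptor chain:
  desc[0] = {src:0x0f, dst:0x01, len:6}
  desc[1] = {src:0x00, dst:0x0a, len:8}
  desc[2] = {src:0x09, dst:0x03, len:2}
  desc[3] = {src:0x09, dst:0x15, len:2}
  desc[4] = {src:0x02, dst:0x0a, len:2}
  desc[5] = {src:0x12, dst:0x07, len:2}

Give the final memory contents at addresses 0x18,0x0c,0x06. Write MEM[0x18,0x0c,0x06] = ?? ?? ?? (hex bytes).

MEM[0x18,0x0c,0x06] = 06 1c f0

[0] 0x0f->0x01 len=6 : d8 1c f3 25 e7 f0
[1] 0x00->0x0a len=8 : 32 d8 1c f3 25 e7 f0 8c
[2] 0x09->0x03 len=2 : 7f 32
[3] 0x09->0x15 len=2 : 7f 32
[4] 0x02->0x0a len=2 : 1c 7f
[5] 0x12->0x07 len=2 : 25 e7
query mem[0x18]=0x06, mem[0x0c]=0x1c, mem[0x06]=0xf0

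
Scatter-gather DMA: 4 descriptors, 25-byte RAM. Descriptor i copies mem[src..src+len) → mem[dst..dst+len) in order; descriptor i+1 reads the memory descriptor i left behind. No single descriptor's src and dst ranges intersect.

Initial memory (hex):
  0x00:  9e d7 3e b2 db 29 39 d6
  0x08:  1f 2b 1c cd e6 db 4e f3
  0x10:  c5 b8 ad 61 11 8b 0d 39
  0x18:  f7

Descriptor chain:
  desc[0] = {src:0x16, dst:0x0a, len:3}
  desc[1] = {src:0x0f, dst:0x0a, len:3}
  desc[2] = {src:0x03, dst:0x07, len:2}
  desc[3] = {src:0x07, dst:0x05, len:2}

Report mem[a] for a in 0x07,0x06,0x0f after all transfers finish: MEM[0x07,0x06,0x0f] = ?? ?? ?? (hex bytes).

MEM[0x07,0x06,0x0f] = b2 db f3

[0] 0x16->0x0a len=3 : 0d 39 f7
[1] 0x0f->0x0a len=3 : f3 c5 b8
[2] 0x03->0x07 len=2 : b2 db
[3] 0x07->0x05 len=2 : b2 db
query mem[0x07]=0xb2, mem[0x06]=0xdb, mem[0x0f]=0xf3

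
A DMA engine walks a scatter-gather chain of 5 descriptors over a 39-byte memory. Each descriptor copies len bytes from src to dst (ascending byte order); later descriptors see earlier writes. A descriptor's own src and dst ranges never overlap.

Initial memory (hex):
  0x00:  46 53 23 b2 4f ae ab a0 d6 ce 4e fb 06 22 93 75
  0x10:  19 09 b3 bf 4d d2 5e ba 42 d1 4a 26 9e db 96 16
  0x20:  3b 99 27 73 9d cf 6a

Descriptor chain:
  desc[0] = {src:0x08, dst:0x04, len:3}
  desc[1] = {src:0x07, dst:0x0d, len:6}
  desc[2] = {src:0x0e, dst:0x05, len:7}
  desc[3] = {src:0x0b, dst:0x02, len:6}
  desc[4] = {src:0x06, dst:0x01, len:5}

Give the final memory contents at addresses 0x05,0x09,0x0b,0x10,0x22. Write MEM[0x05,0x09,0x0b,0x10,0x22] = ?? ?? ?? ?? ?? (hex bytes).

[0] 0x08->0x04 len=3 : d6 ce 4e
[1] 0x07->0x0d len=6 : a0 d6 ce 4e fb 06
[2] 0x0e->0x05 len=7 : d6 ce 4e fb 06 bf 4d
[3] 0x0b->0x02 len=6 : 4d 06 a0 d6 ce 4e
[4] 0x06->0x01 len=5 : ce 4e fb 06 bf
query mem[0x05]=0xbf, mem[0x09]=0x06, mem[0x0b]=0x4d, mem[0x10]=0x4e, mem[0x22]=0x27

MEM[0x05,0x09,0x0b,0x10,0x22] = bf 06 4d 4e 27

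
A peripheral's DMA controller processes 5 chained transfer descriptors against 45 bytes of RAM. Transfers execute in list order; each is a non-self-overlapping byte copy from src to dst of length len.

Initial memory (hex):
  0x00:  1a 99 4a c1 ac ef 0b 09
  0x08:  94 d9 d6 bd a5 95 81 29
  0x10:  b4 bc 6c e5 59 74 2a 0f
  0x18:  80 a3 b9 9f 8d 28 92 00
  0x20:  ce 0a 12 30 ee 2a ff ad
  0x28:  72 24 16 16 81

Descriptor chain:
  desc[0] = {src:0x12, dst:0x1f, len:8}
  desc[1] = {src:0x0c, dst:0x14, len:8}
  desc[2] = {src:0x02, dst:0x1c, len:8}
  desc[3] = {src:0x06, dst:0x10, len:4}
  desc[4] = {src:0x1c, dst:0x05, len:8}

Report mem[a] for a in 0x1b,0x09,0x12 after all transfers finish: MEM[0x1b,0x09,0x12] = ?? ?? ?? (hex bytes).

MEM[0x1b,0x09,0x12] = e5 0b 94

#0 dst[0x1f+8] := {0x6c,0xe5,0x59,0x74,0x2a,0x0f,0x80,0xa3}
#1 dst[0x14+8] := {0xa5,0x95,0x81,0x29,0xb4,0xbc,0x6c,0xe5}
#2 dst[0x1c+8] := {0x4a,0xc1,0xac,0xef,0x0b,0x09,0x94,0xd9}
#3 dst[0x10+4] := {0x0b,0x09,0x94,0xd9}
#4 dst[0x05+8] := {0x4a,0xc1,0xac,0xef,0x0b,0x09,0x94,0xd9}
query mem[0x1b]=0xe5, mem[0x09]=0x0b, mem[0x12]=0x94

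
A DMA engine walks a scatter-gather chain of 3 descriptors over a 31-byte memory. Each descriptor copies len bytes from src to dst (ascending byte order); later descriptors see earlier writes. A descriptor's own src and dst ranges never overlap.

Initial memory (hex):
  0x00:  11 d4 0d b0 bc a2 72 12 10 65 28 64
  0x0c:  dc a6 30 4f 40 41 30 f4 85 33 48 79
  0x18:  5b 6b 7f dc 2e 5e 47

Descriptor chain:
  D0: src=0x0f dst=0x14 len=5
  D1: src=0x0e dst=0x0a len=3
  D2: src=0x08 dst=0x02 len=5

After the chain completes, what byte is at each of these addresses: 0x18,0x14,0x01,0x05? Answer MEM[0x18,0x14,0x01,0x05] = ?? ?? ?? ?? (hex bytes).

D0: mem[0x14..0x18] <- [4f 40 41 30 f4]
D1: mem[0x0a..0x0c] <- [30 4f 40]
D2: mem[0x02..0x06] <- [10 65 30 4f 40]
query mem[0x18]=0xf4, mem[0x14]=0x4f, mem[0x01]=0xd4, mem[0x05]=0x4f

MEM[0x18,0x14,0x01,0x05] = f4 4f d4 4f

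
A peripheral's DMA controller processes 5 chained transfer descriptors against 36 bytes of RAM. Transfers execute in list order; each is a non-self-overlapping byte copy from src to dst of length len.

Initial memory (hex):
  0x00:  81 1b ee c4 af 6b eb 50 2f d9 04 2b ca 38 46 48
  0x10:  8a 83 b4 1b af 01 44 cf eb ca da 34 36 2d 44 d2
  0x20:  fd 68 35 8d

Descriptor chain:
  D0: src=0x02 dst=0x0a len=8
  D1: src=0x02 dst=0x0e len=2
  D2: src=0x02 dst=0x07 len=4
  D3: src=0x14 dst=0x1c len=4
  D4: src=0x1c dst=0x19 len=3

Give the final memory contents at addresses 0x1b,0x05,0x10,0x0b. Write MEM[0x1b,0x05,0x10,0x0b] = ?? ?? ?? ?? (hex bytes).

[0] 0x02->0x0a len=8 : ee c4 af 6b eb 50 2f d9
[1] 0x02->0x0e len=2 : ee c4
[2] 0x02->0x07 len=4 : ee c4 af 6b
[3] 0x14->0x1c len=4 : af 01 44 cf
[4] 0x1c->0x19 len=3 : af 01 44
query mem[0x1b]=0x44, mem[0x05]=0x6b, mem[0x10]=0x2f, mem[0x0b]=0xc4

MEM[0x1b,0x05,0x10,0x0b] = 44 6b 2f c4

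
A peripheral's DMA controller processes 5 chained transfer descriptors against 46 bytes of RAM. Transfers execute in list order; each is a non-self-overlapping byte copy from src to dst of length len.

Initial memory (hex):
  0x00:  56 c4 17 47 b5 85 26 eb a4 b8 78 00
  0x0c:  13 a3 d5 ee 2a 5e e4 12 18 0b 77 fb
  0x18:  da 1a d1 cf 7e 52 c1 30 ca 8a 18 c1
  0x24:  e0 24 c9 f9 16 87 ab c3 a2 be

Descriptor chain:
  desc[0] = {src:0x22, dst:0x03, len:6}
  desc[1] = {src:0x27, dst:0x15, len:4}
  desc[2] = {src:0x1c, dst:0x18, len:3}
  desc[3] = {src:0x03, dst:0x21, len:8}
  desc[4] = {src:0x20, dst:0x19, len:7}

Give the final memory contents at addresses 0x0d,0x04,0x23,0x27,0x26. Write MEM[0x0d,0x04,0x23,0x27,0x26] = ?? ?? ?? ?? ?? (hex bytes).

MEM[0x0d,0x04,0x23,0x27,0x26] = a3 c1 e0 b8 f9

[0] 0x22->0x03 len=6 : 18 c1 e0 24 c9 f9
[1] 0x27->0x15 len=4 : f9 16 87 ab
[2] 0x1c->0x18 len=3 : 7e 52 c1
[3] 0x03->0x21 len=8 : 18 c1 e0 24 c9 f9 b8 78
[4] 0x20->0x19 len=7 : ca 18 c1 e0 24 c9 f9
query mem[0x0d]=0xa3, mem[0x04]=0xc1, mem[0x23]=0xe0, mem[0x27]=0xb8, mem[0x26]=0xf9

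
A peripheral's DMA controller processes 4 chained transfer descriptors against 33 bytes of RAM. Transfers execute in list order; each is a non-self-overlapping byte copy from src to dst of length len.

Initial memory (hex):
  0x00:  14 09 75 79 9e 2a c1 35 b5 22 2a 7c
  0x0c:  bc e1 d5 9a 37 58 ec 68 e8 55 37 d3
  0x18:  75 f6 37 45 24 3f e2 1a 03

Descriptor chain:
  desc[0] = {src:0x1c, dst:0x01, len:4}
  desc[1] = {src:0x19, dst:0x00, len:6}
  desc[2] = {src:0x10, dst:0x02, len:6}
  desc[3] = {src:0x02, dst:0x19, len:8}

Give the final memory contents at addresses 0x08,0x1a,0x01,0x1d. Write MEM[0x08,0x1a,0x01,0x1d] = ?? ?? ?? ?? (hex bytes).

MEM[0x08,0x1a,0x01,0x1d] = b5 58 37 e8

D0: mem[0x01..0x04] <- [24 3f e2 1a]
D1: mem[0x00..0x05] <- [f6 37 45 24 3f e2]
D2: mem[0x02..0x07] <- [37 58 ec 68 e8 55]
D3: mem[0x19..0x20] <- [37 58 ec 68 e8 55 b5 22]
query mem[0x08]=0xb5, mem[0x1a]=0x58, mem[0x01]=0x37, mem[0x1d]=0xe8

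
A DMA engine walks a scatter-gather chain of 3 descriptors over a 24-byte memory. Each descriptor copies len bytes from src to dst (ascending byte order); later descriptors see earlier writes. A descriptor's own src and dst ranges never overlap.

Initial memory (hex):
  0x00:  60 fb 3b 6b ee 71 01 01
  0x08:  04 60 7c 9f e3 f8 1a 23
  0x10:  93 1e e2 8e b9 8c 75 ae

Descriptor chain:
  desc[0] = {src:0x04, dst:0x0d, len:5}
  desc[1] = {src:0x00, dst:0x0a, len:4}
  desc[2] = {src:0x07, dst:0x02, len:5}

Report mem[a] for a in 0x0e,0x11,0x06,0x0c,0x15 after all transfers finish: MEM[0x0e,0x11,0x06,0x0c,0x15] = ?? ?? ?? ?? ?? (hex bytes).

MEM[0x0e,0x11,0x06,0x0c,0x15] = 71 04 fb 3b 8c

D0: mem[0x0d..0x11] <- [ee 71 01 01 04]
D1: mem[0x0a..0x0d] <- [60 fb 3b 6b]
D2: mem[0x02..0x06] <- [01 04 60 60 fb]
query mem[0x0e]=0x71, mem[0x11]=0x04, mem[0x06]=0xfb, mem[0x0c]=0x3b, mem[0x15]=0x8c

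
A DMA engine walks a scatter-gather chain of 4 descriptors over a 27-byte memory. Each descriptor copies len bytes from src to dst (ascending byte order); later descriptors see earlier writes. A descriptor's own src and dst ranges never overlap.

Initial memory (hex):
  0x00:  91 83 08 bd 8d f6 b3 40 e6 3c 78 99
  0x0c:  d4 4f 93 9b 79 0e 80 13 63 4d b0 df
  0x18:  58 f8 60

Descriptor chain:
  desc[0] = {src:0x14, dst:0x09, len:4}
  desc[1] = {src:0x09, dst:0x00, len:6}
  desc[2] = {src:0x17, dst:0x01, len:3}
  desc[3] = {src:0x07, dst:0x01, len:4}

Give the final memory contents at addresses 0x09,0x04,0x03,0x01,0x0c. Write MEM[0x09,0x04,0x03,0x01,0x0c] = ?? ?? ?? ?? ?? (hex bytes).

  after D0: wrote 4B at 0x09 = 634db0df
  after D1: wrote 6B at 0x00 = 634db0df4f93
  after D2: wrote 3B at 0x01 = df58f8
  after D3: wrote 4B at 0x01 = 40e6634d
query mem[0x09]=0x63, mem[0x04]=0x4d, mem[0x03]=0x63, mem[0x01]=0x40, mem[0x0c]=0xdf

MEM[0x09,0x04,0x03,0x01,0x0c] = 63 4d 63 40 df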